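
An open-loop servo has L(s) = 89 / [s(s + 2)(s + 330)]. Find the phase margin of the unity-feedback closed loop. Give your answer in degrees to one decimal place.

Gain crossover: |L(jω)| = 1 at ω ≈ 0.135 rad/sec.
∠L(j0.135) = −90° − arctan(0.135/2) − arctan(0.135/330) ≈ -93.87°
PM = 180° + (-93.87°) = 86.13°

86.1 deg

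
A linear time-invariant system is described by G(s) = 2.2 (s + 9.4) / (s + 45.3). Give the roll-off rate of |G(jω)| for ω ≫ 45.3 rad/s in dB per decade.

0 dB/decade

With 1 zero and 1 pole, the high-frequency asymptotic slope is 20 × (1 − 1) = 0 dB/decade.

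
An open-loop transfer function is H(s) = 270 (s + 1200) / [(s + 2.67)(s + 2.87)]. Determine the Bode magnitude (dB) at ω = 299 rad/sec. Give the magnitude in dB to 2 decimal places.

11.44 dB

|j299 + 1200| = √(299² + 1200²) = 1237
|j299 + 2.67| = √(299² + 2.67²) = 299
|j299 + 2.87| = √(299² + 2.87²) = 299
|H(j299)| = 270 × 1237 / (299 × 299) = 3.7346
20 log₁₀(3.7346) = 11.445 dB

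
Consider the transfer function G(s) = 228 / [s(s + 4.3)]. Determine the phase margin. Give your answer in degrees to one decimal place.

Gain crossover: |G(jω)| = 1 at ω ≈ 14.8 rad s⁻¹.
∠G(j14.8) = −90° − arctan(14.8/4.3) ≈ -163.80°
PM = 180° + (-163.80°) = 16.20°

16.2°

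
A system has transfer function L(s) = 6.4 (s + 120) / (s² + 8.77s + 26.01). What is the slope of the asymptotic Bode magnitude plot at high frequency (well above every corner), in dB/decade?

-20 dB/decade

With 1 zero and 2 poles, the high-frequency asymptotic slope is 20 × (1 − 2) = -20 dB/decade.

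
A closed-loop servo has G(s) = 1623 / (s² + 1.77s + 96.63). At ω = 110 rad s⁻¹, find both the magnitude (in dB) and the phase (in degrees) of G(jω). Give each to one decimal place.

|G| = -17.4 dB, ∠G = -179.1°

|(j110)² + 1.77(j110) + 96.63| = |-12003 + j194.7| = 1.2e+04
|G(j110)| = 1623 / 1.2e+04 = 0.13519
20 log₁₀(0.13519) = -17.38 dB
∠[(j110)² + 1.77(j110) + 96.63] = ∠[-12003 + j194.7] = 179.07°
∠G(j110) = −179.07° = -179.07°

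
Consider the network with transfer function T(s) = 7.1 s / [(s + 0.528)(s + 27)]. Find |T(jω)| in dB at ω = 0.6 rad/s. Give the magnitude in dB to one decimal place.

|j0.6| = 0.6
|j0.6 + 0.528| = √(0.6² + 0.528²) = 0.7992
|j0.6 + 27| = √(0.6² + 27²) = 27.01
|T(j0.6)| = 7.1 × 0.6 / (0.7992 × 27.01) = 0.19736
20 log₁₀(0.19736) = -14.09 dB

-14.1 dB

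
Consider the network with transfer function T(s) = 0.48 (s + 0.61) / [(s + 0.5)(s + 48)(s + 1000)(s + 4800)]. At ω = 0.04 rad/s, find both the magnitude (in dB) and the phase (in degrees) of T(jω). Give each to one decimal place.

|T| = -171.9 dB, ∠T = -0.9°

|j0.04 + 0.61| = √(0.04² + 0.61²) = 0.6113
|j0.04 + 0.5| = √(0.04² + 0.5²) = 0.5016
|j0.04 + 48| = √(0.04² + 48²) = 48
|j0.04 + 1000| = √(0.04² + 1000²) = 1000
|j0.04 + 4800| = √(0.04² + 4800²) = 4800
|T(j0.04)| = 0.48 × 0.6113 / (0.5016 × 48 × 1000 × 4800) = 2.539e-09
20 log₁₀(2.539e-09) = -171.91 dB
∠(j0.04 + 0.61) = arctan(0.04/0.61) = 3.75°
∠(j0.04 + 0.5) = arctan(0.04/0.5) = 4.57°
∠(j0.04 + 48) = arctan(0.04/48) = 0.05°
∠(j0.04 + 1000) = arctan(0.04/1000) = 0.00°
∠(j0.04 + 4800) = arctan(0.04/4800) = 0.00°
∠T(j0.04) = 3.75° − (4.57° + 0.05° + 0.00° + 0.00°) = -0.87°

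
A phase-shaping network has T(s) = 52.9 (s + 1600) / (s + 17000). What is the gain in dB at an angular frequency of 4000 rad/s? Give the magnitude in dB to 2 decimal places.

|j4000 + 1600| = √(4000² + 1600²) = 4308
|j4000 + 17000| = √(4000² + 17000²) = 1.746e+04
|T(j4000)| = 52.9 × 4308 / 1.746e+04 = 13.05
20 log₁₀(13.05) = 22.312 dB

22.31 dB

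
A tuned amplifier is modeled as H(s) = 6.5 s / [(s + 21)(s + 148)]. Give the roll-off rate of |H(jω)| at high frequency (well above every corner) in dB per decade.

-20 dB/decade

With 1 zero and 2 poles, the high-frequency asymptotic slope is 20 × (1 − 2) = -20 dB/decade.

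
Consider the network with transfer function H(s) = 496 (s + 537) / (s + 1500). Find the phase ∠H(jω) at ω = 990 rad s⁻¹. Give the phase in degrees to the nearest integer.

∠(j990 + 537) = arctan(990/537) = 61.52°
∠(j990 + 1500) = arctan(990/1500) = 33.42°
∠H(j990) = 61.52° − 33.42° = 28.10°

28°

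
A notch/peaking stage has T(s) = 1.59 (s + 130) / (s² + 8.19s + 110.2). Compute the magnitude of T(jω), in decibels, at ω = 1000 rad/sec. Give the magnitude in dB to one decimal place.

|j1000 + 130| = √(1000² + 130²) = 1008
|(j1000)² + 8.19(j1000) + 110.2| = |-9.9989e+05 + j8190| = 9.999e+05
|T(j1000)| = 1.59 × 1008 / 9.999e+05 = 0.0016035
20 log₁₀(0.0016035) = -55.90 dB

-55.9 dB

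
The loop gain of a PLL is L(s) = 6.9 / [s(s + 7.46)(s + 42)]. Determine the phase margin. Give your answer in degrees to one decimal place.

89.8°

Gain crossover: |L(jω)| = 1 at ω ≈ 0.022 rad/s.
∠L(j0.022) = −90° − arctan(0.022/7.46) − arctan(0.022/42) ≈ -90.20°
PM = 180° + (-90.20°) = 89.80°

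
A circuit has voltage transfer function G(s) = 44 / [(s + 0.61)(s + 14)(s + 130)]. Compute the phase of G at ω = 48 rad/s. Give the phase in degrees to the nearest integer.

∠(j48 + 0.61) = arctan(48/0.61) = 89.27°
∠(j48 + 14) = arctan(48/14) = 73.74°
∠(j48 + 130) = arctan(48/130) = 20.27°
∠G(j48) = − (89.27° + 73.74° + 20.27°) = -183.28°

-183 deg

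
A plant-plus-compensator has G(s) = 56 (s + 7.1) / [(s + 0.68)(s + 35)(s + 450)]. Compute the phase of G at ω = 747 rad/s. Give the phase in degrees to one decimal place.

-146.7°

∠(j747 + 7.1) = arctan(747/7.1) = 89.46°
∠(j747 + 0.68) = arctan(747/0.68) = 89.95°
∠(j747 + 35) = arctan(747/35) = 87.32°
∠(j747 + 450) = arctan(747/450) = 58.93°
∠G(j747) = 89.46° − (89.95° + 87.32° + 58.93°) = -146.74°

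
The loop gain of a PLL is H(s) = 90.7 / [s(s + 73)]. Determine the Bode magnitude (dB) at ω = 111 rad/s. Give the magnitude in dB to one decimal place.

-44.2 dB

|j111 + 73| = √(111² + 73²) = 132.9
|j111| = 111
|H(j111)| = 90.7 / (132.9 × 111) = 0.0061505
20 log₁₀(0.0061505) = -44.22 dB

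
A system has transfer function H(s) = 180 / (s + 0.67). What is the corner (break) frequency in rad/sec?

The single real pole at s = −0.67 gives a corner at ω = 0.67 rad/sec.

0.67 rad/sec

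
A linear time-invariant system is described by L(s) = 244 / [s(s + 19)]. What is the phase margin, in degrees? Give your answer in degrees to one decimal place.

59.7°

Gain crossover: |L(jω)| = 1 at ω ≈ 11.1 rad s⁻¹.
∠L(j11.1) = −90° − arctan(11.1/19) ≈ -120.27°
PM = 180° + (-120.27°) = 59.73°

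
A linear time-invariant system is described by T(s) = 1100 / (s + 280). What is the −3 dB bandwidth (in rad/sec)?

280 rad/sec

For a single-pole low-pass, the −3 dB point is at the pole: ω = 280 rad/sec.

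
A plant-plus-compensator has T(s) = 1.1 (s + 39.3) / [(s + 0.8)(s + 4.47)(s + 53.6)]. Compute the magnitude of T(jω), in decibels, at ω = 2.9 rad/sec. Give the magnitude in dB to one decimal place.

|j2.9 + 39.3| = √(2.9² + 39.3²) = 39.41
|j2.9 + 0.8| = √(2.9² + 0.8²) = 3.008
|j2.9 + 4.47| = √(2.9² + 4.47²) = 5.328
|j2.9 + 53.6| = √(2.9² + 53.6²) = 53.68
|T(j2.9)| = 1.1 × 39.41 / (3.008 × 5.328 × 53.68) = 0.050379
20 log₁₀(0.050379) = -25.95 dB

-26.0 dB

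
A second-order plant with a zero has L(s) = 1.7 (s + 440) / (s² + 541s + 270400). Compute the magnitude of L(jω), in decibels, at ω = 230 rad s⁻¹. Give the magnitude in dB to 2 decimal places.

-49.45 dB

|j230 + 440| = √(230² + 440²) = 496.5
|(j230)² + 541(j230) + 270400| = |2.175e+05 + j1.2443e+05| = 2.506e+05
|L(j230)| = 1.7 × 496.5 / 2.506e+05 = 0.0033683
20 log₁₀(0.0033683) = -49.452 dB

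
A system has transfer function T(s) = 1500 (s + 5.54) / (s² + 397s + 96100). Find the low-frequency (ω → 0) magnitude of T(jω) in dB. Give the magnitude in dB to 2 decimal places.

-21.26 dB

T(0) = 1500 × 5.54 / 96100 = 0.086472
20 log₁₀(0.086472) = -21.262 dB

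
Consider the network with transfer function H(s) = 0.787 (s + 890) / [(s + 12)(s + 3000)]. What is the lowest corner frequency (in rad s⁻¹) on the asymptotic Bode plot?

Break frequencies occur at each pole and zero magnitude: 12 rad s⁻¹, 890 rad s⁻¹, 3000 rad s⁻¹.
The lowest is 12 rad s⁻¹.

12 rad s⁻¹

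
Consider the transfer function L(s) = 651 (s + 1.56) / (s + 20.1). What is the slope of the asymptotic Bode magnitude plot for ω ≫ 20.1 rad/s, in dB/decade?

0 dB/decade

With 1 zero and 1 pole, the high-frequency asymptotic slope is 20 × (1 − 1) = 0 dB/decade.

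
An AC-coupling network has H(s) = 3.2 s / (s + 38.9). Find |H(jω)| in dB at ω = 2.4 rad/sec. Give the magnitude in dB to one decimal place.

-14.1 dB

|j2.4| = 2.4
|j2.4 + 38.9| = √(2.4² + 38.9²) = 38.97
|H(j2.4)| = 3.2 × 2.4 / 38.97 = 0.19705
20 log₁₀(0.19705) = -14.11 dB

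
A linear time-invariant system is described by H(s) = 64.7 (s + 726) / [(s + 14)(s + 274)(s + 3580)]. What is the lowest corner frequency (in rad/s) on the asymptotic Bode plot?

14 rad/s

Break frequencies occur at each pole and zero magnitude: 14 rad/s, 274 rad/s, 726 rad/s, 3580 rad/s.
The lowest is 14 rad/s.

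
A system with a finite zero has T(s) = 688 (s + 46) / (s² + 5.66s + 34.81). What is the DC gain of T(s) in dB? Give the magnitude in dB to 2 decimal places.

59.17 dB

T(0) = 688 × 46 / 34.81 = 909.16
20 log₁₀(909.16) = 59.173 dB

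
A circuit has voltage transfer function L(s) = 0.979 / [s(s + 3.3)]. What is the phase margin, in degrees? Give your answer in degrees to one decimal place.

Gain crossover: |L(jω)| = 1 at ω ≈ 0.295 rad s⁻¹.
∠L(j0.295) = −90° − arctan(0.295/3.3) ≈ -95.12°
PM = 180° + (-95.12°) = 84.88°

84.9°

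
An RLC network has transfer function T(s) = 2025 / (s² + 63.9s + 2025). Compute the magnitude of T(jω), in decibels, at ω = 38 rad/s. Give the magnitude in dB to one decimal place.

-1.8 dB

|(j38)² + 63.9(j38) + 2025| = |581 + j2428.2| = 2497
|T(j38)| = 2025 / 2497 = 0.81106
20 log₁₀(0.81106) = -1.82 dB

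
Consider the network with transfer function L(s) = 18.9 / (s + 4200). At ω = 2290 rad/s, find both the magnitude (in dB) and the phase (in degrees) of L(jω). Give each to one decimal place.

|j2290 + 4200| = √(2290² + 4200²) = 4784
|L(j2290)| = 18.9 / 4784 = 0.0039509
20 log₁₀(0.0039509) = -48.07 dB
∠(j2290 + 4200) = arctan(2290/4200) = 28.60°
∠L(j2290) = −28.60° = -28.60°

|L| = -48.1 dB, ∠L = -28.6 deg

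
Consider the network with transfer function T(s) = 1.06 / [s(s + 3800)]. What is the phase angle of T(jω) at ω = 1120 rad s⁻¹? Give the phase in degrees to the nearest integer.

∠(j1120 + 3800) = arctan(1120/3800) = 16.42°
∠(j1120) = 90.00°
∠T(j1120) = − (16.42° + 90.00°) = -106.42°

-106°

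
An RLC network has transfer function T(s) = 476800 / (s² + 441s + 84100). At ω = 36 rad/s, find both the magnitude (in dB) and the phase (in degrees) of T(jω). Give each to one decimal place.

|T| = 15.0 dB, ∠T = -10.9°

|(j36)² + 441(j36) + 84100| = |82804 + j15876| = 8.431e+04
|T(j36)| = 476800 / 8.431e+04 = 5.6552
20 log₁₀(5.6552) = 15.05 dB
∠[(j36)² + 441(j36) + 84100] = ∠[82804 + j15876] = 10.85°
∠T(j36) = −10.85° = -10.85°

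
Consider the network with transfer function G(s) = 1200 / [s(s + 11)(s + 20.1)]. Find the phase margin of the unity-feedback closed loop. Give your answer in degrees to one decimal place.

Gain crossover: |G(jω)| = 1 at ω ≈ 4.83 rad s⁻¹.
∠G(j4.83) = −90° − arctan(4.83/11) − arctan(4.83/20.1) ≈ -127.23°
PM = 180° + (-127.23°) = 52.77°

52.8°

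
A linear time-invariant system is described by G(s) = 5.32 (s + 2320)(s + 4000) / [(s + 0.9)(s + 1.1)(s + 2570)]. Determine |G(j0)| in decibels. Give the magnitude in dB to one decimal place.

G(0) = 5.32 × 2320 × 4000 / (0.9 × 1.1 × 2570) = 19404
20 log₁₀(19404) = 85.76 dB

85.8 dB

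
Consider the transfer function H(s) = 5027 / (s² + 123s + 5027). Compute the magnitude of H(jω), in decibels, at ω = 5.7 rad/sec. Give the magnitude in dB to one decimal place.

|(j5.7)² + 123(j5.7) + 5027| = |4994.5 + j701.1| = 5043
|H(j5.7)| = 5027 / 5043 = 0.99673
20 log₁₀(0.99673) = -0.03 dB

-0.0 dB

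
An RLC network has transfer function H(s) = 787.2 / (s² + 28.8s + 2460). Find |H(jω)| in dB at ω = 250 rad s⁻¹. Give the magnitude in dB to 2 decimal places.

-37.71 dB

|(j250)² + 28.8(j250) + 2460| = |-60040 + j7200| = 6.047e+04
|H(j250)| = 787.2 / 6.047e+04 = 0.013018
20 log₁₀(0.013018) = -37.709 dB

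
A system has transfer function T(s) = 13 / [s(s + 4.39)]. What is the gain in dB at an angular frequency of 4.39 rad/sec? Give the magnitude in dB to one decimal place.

|j4.39 + 4.39| = √(4.39² + 4.39²) = 6.208
|j4.39| = 4.39
|T(j4.39)| = 13 / (6.208 × 4.39) = 0.47698
20 log₁₀(0.47698) = -6.43 dB

-6.4 dB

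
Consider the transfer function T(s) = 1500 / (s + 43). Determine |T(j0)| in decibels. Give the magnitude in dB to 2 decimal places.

30.85 dB

T(0) = 1500 / 43 = 34.884
20 log₁₀(34.884) = 30.852 dB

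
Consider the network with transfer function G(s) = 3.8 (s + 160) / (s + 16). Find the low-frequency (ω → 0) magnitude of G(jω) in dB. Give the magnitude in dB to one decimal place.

31.6 dB

G(0) = 3.8 × 160 / 16 = 38
20 log₁₀(38) = 31.60 dB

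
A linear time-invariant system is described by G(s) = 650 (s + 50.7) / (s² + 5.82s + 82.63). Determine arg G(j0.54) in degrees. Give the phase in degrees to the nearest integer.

-2°

∠(j0.54 + 50.7) = arctan(0.54/50.7) = 0.61°
∠[(j0.54)² + 5.82(j0.54) + 82.63] = ∠[82.338 + j3.1428] = 2.19°
∠G(j0.54) = 0.61° − 2.19° = -1.58°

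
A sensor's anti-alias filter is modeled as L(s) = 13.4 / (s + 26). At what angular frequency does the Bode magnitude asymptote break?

The single real pole at s = −26 gives a corner at ω = 26 rad s⁻¹.

26 rad s⁻¹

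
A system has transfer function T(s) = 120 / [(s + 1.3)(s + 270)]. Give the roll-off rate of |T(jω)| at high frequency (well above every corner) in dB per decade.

-40 dB/decade

With 0 zeros and 2 poles, the high-frequency asymptotic slope is 20 × (0 − 2) = -40 dB/decade.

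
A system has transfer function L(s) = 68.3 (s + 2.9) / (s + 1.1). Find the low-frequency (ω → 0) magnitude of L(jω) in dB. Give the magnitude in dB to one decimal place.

L(0) = 68.3 × 2.9 / 1.1 = 180.06
20 log₁₀(180.06) = 45.11 dB

45.1 dB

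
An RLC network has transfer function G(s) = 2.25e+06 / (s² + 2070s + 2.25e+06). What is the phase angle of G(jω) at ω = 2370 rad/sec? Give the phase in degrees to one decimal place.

-124.5°

∠[(j2370)² + 2070(j2370) + 2.25e+06] = ∠[-3.3669e+06 + j4.9059e+06] = 124.46°
∠G(j2370) = −124.46° = -124.46°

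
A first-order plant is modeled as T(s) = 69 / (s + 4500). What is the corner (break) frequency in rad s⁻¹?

4500 rad s⁻¹

The single real pole at s = −4500 gives a corner at ω = 4500 rad s⁻¹.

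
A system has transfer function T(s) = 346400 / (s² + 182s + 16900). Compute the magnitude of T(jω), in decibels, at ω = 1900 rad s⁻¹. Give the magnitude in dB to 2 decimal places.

-20.36 dB

|(j1900)² + 182(j1900) + 16900| = |-3.5931e+06 + j3.458e+05| = 3.61e+06
|T(j1900)| = 346400 / 3.61e+06 = 0.095964
20 log₁₀(0.095964) = -20.358 dB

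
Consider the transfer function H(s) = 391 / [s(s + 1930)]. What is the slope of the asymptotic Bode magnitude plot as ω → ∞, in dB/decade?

-40 dB/decade

With 0 zeros and 2 poles, the high-frequency asymptotic slope is 20 × (0 − 2) = -40 dB/decade.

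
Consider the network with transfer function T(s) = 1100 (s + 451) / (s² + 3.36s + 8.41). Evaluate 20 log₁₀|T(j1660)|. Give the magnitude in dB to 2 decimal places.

-3.27 dB

|j1660 + 451| = √(1660² + 451²) = 1720
|(j1660)² + 3.36(j1660) + 8.41| = |-2.7556e+06 + j5577.6| = 2.756e+06
|T(j1660)| = 1100 × 1720 / 2.756e+06 = 0.68667
20 log₁₀(0.68667) = -3.265 dB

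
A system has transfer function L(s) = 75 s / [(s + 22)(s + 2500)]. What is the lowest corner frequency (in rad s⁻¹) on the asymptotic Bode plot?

Break frequencies occur at each pole and zero magnitude: 22 rad s⁻¹, 2500 rad s⁻¹.
The lowest is 22 rad s⁻¹.

22 rad s⁻¹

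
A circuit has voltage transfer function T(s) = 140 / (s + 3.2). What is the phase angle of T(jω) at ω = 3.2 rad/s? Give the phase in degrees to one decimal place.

∠(j3.2 + 3.2) = arctan(3.2/3.2) = 45.00°
∠T(j3.2) = −45.00° = -45.00°

-45.0 deg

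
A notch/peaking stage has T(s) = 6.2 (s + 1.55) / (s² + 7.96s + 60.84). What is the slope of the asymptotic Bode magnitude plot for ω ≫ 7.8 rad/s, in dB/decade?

With 1 zero and 2 poles, the high-frequency asymptotic slope is 20 × (1 − 2) = -20 dB/decade.

-20 dB/decade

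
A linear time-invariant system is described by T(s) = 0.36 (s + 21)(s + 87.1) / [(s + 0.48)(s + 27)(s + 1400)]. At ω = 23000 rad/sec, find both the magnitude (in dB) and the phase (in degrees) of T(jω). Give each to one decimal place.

|T| = -96.1 dB, ∠T = -86.7°

|j23000 + 21| = √(23000² + 21²) = 2.3e+04
|j23000 + 87.1| = √(23000² + 87.1²) = 2.3e+04
|j23000 + 0.48| = √(23000² + 0.48²) = 2.3e+04
|j23000 + 27| = √(23000² + 27²) = 2.3e+04
|j23000 + 1400| = √(23000² + 1400²) = 2.304e+04
|T(j23000)| = 0.36 × 2.3e+04 × 2.3e+04 / (2.3e+04 × 2.3e+04 × 2.304e+04) = 1.5623e-05
20 log₁₀(1.5623e-05) = -96.12 dB
∠(j23000 + 21) = arctan(23000/21) = 89.95°
∠(j23000 + 87.1) = arctan(23000/87.1) = 89.78°
∠(j23000 + 0.48) = arctan(23000/0.48) = 90.00°
∠(j23000 + 27) = arctan(23000/27) = 89.93°
∠(j23000 + 1400) = arctan(23000/1400) = 86.52°
∠T(j23000) = 89.95° + 89.78° − (90.00° + 89.93° + 86.52°) = -86.72°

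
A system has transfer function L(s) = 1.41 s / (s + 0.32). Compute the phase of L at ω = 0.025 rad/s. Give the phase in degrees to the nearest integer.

∠(j0.025) = 90.00°
∠(j0.025 + 0.32) = arctan(0.025/0.32) = 4.47°
∠L(j0.025) = 90.00° − 4.47° = 85.53°

86°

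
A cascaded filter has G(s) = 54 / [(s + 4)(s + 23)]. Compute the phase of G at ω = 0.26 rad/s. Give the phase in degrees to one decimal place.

∠(j0.26 + 4) = arctan(0.26/4) = 3.72°
∠(j0.26 + 23) = arctan(0.26/23) = 0.65°
∠G(j0.26) = − (3.72° + 0.65°) = -4.37°

-4.4°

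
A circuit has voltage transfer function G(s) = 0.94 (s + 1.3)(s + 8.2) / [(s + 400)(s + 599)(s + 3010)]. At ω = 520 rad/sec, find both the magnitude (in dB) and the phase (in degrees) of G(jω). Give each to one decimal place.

|G| = -75.9 dB, ∠G = 75.8°

|j520 + 1.3| = √(520² + 1.3²) = 520
|j520 + 8.2| = √(520² + 8.2²) = 520.1
|j520 + 400| = √(520² + 400²) = 656
|j520 + 599| = √(520² + 599²) = 793.2
|j520 + 3010| = √(520² + 3010²) = 3055
|G(j520)| = 0.94 × 520 × 520.1 / (656 × 793.2 × 3055) = 0.00015992
20 log₁₀(0.00015992) = -75.92 dB
∠(j520 + 1.3) = arctan(520/1.3) = 89.86°
∠(j520 + 8.2) = arctan(520/8.2) = 89.10°
∠(j520 + 400) = arctan(520/400) = 52.43°
∠(j520 + 599) = arctan(520/599) = 40.96°
∠(j520 + 3010) = arctan(520/3010) = 9.80°
∠G(j520) = 89.86° + 89.10° − (52.43° + 40.96° + 9.80°) = 75.76°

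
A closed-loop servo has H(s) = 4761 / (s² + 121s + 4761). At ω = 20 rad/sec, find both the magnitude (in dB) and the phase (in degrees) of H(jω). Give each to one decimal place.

|(j20)² + 121(j20) + 4761| = |4361 + j2420| = 4987
|H(j20)| = 4761 / 4987 = 0.95459
20 log₁₀(0.95459) = -0.40 dB
∠[(j20)² + 121(j20) + 4761] = ∠[4361 + j2420] = 29.03°
∠H(j20) = −29.03° = -29.03°

|H| = -0.4 dB, ∠H = -29.0°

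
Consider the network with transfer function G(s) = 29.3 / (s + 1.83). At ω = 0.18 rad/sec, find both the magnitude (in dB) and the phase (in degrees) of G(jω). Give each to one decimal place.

|j0.18 + 1.83| = √(0.18² + 1.83²) = 1.839
|G(j0.18)| = 29.3 / 1.839 = 15.934
20 log₁₀(15.934) = 24.05 dB
∠(j0.18 + 1.83) = arctan(0.18/1.83) = 5.62°
∠G(j0.18) = −5.62° = -5.62°

|G| = 24.0 dB, ∠G = -5.6 deg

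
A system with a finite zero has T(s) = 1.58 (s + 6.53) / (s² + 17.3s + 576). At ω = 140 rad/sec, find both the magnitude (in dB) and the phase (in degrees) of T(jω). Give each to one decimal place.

|T| = -38.8 dB, ∠T = -85.4°

|j140 + 6.53| = √(140² + 6.53²) = 140.2
|(j140)² + 17.3(j140) + 576| = |-19024 + j2422| = 1.918e+04
|T(j140)| = 1.58 × 140.2 / 1.918e+04 = 0.011547
20 log₁₀(0.011547) = -38.75 dB
∠(j140 + 6.53) = arctan(140/6.53) = 87.33°
∠[(j140)² + 17.3(j140) + 576] = ∠[-19024 + j2422] = 172.74°
∠T(j140) = 87.33° − 172.74° = -85.42°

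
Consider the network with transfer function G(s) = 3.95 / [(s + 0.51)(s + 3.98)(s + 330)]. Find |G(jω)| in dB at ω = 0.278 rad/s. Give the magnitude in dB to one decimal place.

|j0.278 + 0.51| = √(0.278² + 0.51²) = 0.5808
|j0.278 + 3.98| = √(0.278² + 3.98²) = 3.99
|j0.278 + 330| = √(0.278² + 330²) = 330
|G(j0.278)| = 3.95 / (0.5808 × 3.99 × 330) = 0.0051651
20 log₁₀(0.0051651) = -45.74 dB

-45.7 dB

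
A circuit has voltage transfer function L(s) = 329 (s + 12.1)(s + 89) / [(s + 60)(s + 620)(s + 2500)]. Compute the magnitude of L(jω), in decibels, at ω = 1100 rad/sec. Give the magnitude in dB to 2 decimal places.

-19.57 dB

|j1100 + 12.1| = √(1100² + 12.1²) = 1100
|j1100 + 89| = √(1100² + 89²) = 1104
|j1100 + 60| = √(1100² + 60²) = 1102
|j1100 + 620| = √(1100² + 620²) = 1263
|j1100 + 2500| = √(1100² + 2500²) = 2731
|L(j1100)| = 329 × 1100 × 1104 / (1102 × 1263 × 2731) = 0.10513
20 log₁₀(0.10513) = -19.566 dB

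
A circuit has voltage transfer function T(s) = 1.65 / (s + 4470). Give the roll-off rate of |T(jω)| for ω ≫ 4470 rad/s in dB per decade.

-20 dB/decade

With 0 zeros and 1 pole, the high-frequency asymptotic slope is 20 × (0 − 1) = -20 dB/decade.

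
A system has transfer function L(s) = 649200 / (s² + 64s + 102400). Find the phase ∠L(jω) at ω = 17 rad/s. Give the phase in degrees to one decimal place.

∠[(j17)² + 64(j17) + 102400] = ∠[1.0211e+05 + j1088] = 0.61°
∠L(j17) = −0.61° = -0.61°

-0.6 deg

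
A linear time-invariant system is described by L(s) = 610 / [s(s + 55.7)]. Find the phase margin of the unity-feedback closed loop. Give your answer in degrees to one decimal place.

Gain crossover: |L(jω)| = 1 at ω ≈ 10.8 rad/s.
∠L(j10.8) = −90° − arctan(10.8/55.7) ≈ -100.93°
PM = 180° + (-100.93°) = 79.07°

79.1°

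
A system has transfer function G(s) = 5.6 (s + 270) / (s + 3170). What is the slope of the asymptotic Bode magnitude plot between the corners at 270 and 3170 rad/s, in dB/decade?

In this band the factors already past their corner are: zero at 270; net slope = 20 dB/decade.

20 dB/decade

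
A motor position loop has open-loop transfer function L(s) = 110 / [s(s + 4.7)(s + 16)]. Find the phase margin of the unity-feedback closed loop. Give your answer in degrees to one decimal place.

Gain crossover: |L(jω)| = 1 at ω ≈ 1.4 rad/s.
∠L(j1.4) = −90° − arctan(1.4/4.7) − arctan(1.4/16) ≈ -111.54°
PM = 180° + (-111.54°) = 68.46°

68.5°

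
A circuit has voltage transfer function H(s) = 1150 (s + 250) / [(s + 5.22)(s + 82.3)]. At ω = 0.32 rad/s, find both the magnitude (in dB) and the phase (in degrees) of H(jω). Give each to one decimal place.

|j0.32 + 250| = √(0.32² + 250²) = 250
|j0.32 + 5.22| = √(0.32² + 5.22²) = 5.23
|j0.32 + 82.3| = √(0.32² + 82.3²) = 82.3
|H(j0.32)| = 1150 × 250 / (5.23 × 82.3) = 667.96
20 log₁₀(667.96) = 56.50 dB
∠(j0.32 + 250) = arctan(0.32/250) = 0.07°
∠(j0.32 + 5.22) = arctan(0.32/5.22) = 3.51°
∠(j0.32 + 82.3) = arctan(0.32/82.3) = 0.22°
∠H(j0.32) = 0.07° − (3.51° + 0.22°) = -3.66°

|H| = 56.5 dB, ∠H = -3.7 deg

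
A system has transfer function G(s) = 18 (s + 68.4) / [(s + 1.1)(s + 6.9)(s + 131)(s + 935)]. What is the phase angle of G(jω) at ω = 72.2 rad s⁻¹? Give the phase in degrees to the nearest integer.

∠(j72.2 + 68.4) = arctan(72.2/68.4) = 46.55°
∠(j72.2 + 1.1) = arctan(72.2/1.1) = 89.13°
∠(j72.2 + 6.9) = arctan(72.2/6.9) = 84.54°
∠(j72.2 + 131) = arctan(72.2/131) = 28.86°
∠(j72.2 + 935) = arctan(72.2/935) = 4.42°
∠G(j72.2) = 46.55° − (89.13° + 84.54° + 28.86° + 4.42°) = -160.40°

-160°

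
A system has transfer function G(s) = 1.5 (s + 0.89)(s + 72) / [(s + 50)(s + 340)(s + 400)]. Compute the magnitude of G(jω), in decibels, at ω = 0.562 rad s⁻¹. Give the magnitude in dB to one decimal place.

-95.5 dB

|j0.562 + 0.89| = √(0.562² + 0.89²) = 1.053
|j0.562 + 72| = √(0.562² + 72²) = 72
|j0.562 + 50| = √(0.562² + 50²) = 50
|j0.562 + 340| = √(0.562² + 340²) = 340
|j0.562 + 400| = √(0.562² + 400²) = 400
|G(j0.562)| = 1.5 × 1.053 × 72 / (50 × 340 × 400) = 1.6717e-05
20 log₁₀(1.6717e-05) = -95.54 dB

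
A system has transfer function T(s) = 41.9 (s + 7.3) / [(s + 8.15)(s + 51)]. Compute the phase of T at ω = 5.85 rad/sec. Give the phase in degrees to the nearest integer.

-4°

∠(j5.85 + 7.3) = arctan(5.85/7.3) = 38.71°
∠(j5.85 + 8.15) = arctan(5.85/8.15) = 35.67°
∠(j5.85 + 51) = arctan(5.85/51) = 6.54°
∠T(j5.85) = 38.71° − (35.67° + 6.54°) = -3.51°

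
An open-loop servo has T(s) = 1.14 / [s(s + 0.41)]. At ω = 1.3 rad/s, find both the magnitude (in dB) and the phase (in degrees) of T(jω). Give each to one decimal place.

|j1.3 + 0.41| = √(1.3² + 0.41²) = 1.363
|j1.3| = 1.3
|T(j1.3)| = 1.14 / (1.363 × 1.3) = 0.64332
20 log₁₀(0.64332) = -3.83 dB
∠(j1.3 + 0.41) = arctan(1.3/0.41) = 72.50°
∠(j1.3) = 90.00°
∠T(j1.3) = − (72.50° + 90.00°) = -162.50°

|T| = -3.8 dB, ∠T = -162.5°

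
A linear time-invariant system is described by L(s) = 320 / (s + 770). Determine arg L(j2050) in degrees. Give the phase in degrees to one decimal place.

-69.4°

∠(j2050 + 770) = arctan(2050/770) = 69.41°
∠L(j2050) = −69.41° = -69.41°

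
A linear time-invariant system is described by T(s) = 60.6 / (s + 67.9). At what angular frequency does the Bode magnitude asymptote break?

The single real pole at s = −67.9 gives a corner at ω = 67.9 rad s⁻¹.

67.9 rad s⁻¹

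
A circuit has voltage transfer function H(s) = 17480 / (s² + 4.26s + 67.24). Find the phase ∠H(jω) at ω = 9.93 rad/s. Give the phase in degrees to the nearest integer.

-127 deg

∠[(j9.93)² + 4.26(j9.93) + 67.24] = ∠[-31.365 + j42.302] = 126.56°
∠H(j9.93) = −126.56° = -126.56°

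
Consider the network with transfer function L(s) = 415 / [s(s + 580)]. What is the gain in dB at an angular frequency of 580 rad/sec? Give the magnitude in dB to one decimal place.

|j580 + 580| = √(580² + 580²) = 820.2
|j580| = 580
|L(j580)| = 415 / (820.2 × 580) = 0.00087232
20 log₁₀(0.00087232) = -61.19 dB

-61.2 dB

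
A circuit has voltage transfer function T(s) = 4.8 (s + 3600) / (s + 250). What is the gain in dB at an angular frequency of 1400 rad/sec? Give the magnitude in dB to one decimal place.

22.3 dB

|j1400 + 3600| = √(1400² + 3600²) = 3863
|j1400 + 250| = √(1400² + 250²) = 1422
|T(j1400)| = 4.8 × 3863 / 1422 = 13.037
20 log₁₀(13.037) = 22.30 dB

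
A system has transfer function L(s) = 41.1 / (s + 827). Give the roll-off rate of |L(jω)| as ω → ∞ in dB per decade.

-20 dB/decade

With 0 zeros and 1 pole, the high-frequency asymptotic slope is 20 × (0 − 1) = -20 dB/decade.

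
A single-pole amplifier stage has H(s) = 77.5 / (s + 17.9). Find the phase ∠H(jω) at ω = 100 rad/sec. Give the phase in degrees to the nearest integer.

-80°

∠(j100 + 17.9) = arctan(100/17.9) = 79.85°
∠H(j100) = −79.85° = -79.85°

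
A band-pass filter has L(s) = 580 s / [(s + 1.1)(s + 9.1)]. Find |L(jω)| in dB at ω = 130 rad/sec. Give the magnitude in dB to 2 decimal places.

|j130| = 130
|j130 + 1.1| = √(130² + 1.1²) = 130
|j130 + 9.1| = √(130² + 9.1²) = 130.3
|L(j130)| = 580 × 130 / (130 × 130.3) = 4.4505
20 log₁₀(4.4505) = 12.968 dB

12.97 dB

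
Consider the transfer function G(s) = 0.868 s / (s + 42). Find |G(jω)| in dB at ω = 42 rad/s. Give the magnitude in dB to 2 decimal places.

-4.24 dB

|j42| = 42
|j42 + 42| = √(42² + 42²) = 59.4
|G(j42)| = 0.868 × 42 / 59.4 = 0.61377
20 log₁₀(0.61377) = -4.240 dB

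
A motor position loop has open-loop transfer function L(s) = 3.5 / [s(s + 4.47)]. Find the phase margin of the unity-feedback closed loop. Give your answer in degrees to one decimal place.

80.2°

Gain crossover: |L(jω)| = 1 at ω ≈ 0.772 rad/s.
∠L(j0.772) = −90° − arctan(0.772/4.47) ≈ -99.79°
PM = 180° + (-99.79°) = 80.21°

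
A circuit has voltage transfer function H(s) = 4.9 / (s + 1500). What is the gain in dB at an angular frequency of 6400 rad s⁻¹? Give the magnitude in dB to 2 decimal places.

|j6400 + 1500| = √(6400² + 1500²) = 6573
|H(j6400)| = 4.9 / 6573 = 0.00074542
20 log₁₀(0.00074542) = -62.552 dB

-62.55 dB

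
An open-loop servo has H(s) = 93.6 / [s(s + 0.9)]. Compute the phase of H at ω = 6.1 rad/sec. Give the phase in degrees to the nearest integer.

∠(j6.1 + 0.9) = arctan(6.1/0.9) = 81.61°
∠(j6.1) = 90.00°
∠H(j6.1) = − (81.61° + 90.00°) = -171.61°

-172°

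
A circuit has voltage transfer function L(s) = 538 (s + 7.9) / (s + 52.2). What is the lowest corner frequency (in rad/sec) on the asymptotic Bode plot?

Break frequencies occur at each pole and zero magnitude: 7.9 rad/sec, 52.2 rad/sec.
The lowest is 7.9 rad/sec.

7.9 rad/sec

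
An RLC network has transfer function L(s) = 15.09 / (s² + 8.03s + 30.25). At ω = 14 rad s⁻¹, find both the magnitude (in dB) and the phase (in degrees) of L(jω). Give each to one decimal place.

|(j14)² + 8.03(j14) + 30.25| = |-165.75 + j112.42| = 200.3
|L(j14)| = 15.09 / 200.3 = 0.075345
20 log₁₀(0.075345) = -22.46 dB
∠[(j14)² + 8.03(j14) + 30.25] = ∠[-165.75 + j112.42] = 145.85°
∠L(j14) = −145.85° = -145.85°

|L| = -22.5 dB, ∠L = -145.9°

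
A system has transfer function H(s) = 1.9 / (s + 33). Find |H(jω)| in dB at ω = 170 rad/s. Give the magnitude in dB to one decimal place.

-39.2 dB

|j170 + 33| = √(170² + 33²) = 173.2
|H(j170)| = 1.9 / 173.2 = 0.010972
20 log₁₀(0.010972) = -39.19 dB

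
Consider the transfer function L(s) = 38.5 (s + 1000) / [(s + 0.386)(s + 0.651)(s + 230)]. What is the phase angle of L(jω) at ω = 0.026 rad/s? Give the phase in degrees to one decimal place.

∠(j0.026 + 1000) = arctan(0.026/1000) = 0.00°
∠(j0.026 + 0.386) = arctan(0.026/0.386) = 3.85°
∠(j0.026 + 0.651) = arctan(0.026/0.651) = 2.29°
∠(j0.026 + 230) = arctan(0.026/230) = 0.01°
∠L(j0.026) = 0.00° − (3.85° + 2.29° + 0.01°) = -6.15°

-6.1°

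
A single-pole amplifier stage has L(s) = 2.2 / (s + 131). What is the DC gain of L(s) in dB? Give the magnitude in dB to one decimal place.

L(0) = 2.2 / 131 = 0.016794
20 log₁₀(0.016794) = -35.50 dB

-35.5 dB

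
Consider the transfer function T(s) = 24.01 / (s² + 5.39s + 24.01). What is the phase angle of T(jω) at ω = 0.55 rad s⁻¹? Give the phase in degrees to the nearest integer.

∠[(j0.55)² + 5.39(j0.55) + 24.01] = ∠[23.708 + j2.9645] = 7.13°
∠T(j0.55) = −7.13° = -7.13°

-7°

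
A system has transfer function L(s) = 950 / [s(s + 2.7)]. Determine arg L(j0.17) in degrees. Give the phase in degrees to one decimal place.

∠(j0.17 + 2.7) = arctan(0.17/2.7) = 3.60°
∠(j0.17) = 90.00°
∠L(j0.17) = − (3.60° + 90.00°) = -93.60°

-93.6°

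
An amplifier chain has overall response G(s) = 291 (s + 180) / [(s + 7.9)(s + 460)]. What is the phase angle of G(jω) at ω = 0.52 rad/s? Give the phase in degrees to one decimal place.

∠(j0.52 + 180) = arctan(0.52/180) = 0.17°
∠(j0.52 + 7.9) = arctan(0.52/7.9) = 3.77°
∠(j0.52 + 460) = arctan(0.52/460) = 0.06°
∠G(j0.52) = 0.17° − (3.77° + 0.06°) = -3.67°

-3.7°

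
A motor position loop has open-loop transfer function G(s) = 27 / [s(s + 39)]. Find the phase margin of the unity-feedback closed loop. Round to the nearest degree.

89°

Gain crossover: |G(jω)| = 1 at ω ≈ 0.692 rad/s.
∠G(j0.692) = −90° − arctan(0.692/39) ≈ -91.02°
PM = 180° + (-91.02°) = 88.98°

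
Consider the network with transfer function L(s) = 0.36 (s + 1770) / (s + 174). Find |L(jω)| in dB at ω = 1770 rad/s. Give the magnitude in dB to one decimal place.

-5.9 dB

|j1770 + 1770| = √(1770² + 1770²) = 2503
|j1770 + 174| = √(1770² + 174²) = 1779
|L(j1770)| = 0.36 × 2503 / 1779 = 0.50667
20 log₁₀(0.50667) = -5.91 dB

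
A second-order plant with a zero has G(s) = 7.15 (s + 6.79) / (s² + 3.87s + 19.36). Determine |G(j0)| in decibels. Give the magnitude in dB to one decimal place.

G(0) = 7.15 × 6.79 / 19.36 = 2.5077
20 log₁₀(2.5077) = 7.99 dB

8.0 dB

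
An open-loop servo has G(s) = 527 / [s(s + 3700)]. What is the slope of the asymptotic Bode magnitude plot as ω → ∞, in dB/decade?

With 0 zeros and 2 poles, the high-frequency asymptotic slope is 20 × (0 − 2) = -40 dB/decade.

-40 dB/decade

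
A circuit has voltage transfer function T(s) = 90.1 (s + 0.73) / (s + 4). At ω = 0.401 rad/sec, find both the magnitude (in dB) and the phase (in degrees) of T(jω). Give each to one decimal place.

|T| = 25.4 dB, ∠T = 23.1°

|j0.401 + 0.73| = √(0.401² + 0.73²) = 0.8329
|j0.401 + 4| = √(0.401² + 4²) = 4.02
|T(j0.401)| = 90.1 × 0.8329 / 4.02 = 18.667
20 log₁₀(18.667) = 25.42 dB
∠(j0.401 + 0.73) = arctan(0.401/0.73) = 28.78°
∠(j0.401 + 4) = arctan(0.401/4) = 5.72°
∠T(j0.401) = 28.78° − 5.72° = 23.06°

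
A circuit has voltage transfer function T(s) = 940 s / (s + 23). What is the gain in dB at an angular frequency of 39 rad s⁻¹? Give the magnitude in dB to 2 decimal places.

58.17 dB

|j39| = 39
|j39 + 23| = √(39² + 23²) = 45.28
|T(j39)| = 940 × 39 / 45.28 = 809.68
20 log₁₀(809.68) = 58.166 dB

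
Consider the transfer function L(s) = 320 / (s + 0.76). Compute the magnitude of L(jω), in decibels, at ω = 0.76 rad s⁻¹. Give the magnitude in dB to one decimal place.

|j0.76 + 0.76| = √(0.76² + 0.76²) = 1.075
|L(j0.76)| = 320 / 1.075 = 297.73
20 log₁₀(297.73) = 49.48 dB

49.5 dB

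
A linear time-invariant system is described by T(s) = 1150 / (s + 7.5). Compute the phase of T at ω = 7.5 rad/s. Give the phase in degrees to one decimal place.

∠(j7.5 + 7.5) = arctan(7.5/7.5) = 45.00°
∠T(j7.5) = −45.00° = -45.00°

-45.0°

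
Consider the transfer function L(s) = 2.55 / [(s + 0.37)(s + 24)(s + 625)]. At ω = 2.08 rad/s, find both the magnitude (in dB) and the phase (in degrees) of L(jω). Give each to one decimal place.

|j2.08 + 0.37| = √(2.08² + 0.37²) = 2.113
|j2.08 + 24| = √(2.08² + 24²) = 24.09
|j2.08 + 625| = √(2.08² + 625²) = 625
|L(j2.08)| = 2.55 / (2.113 × 24.09 × 625) = 8.0167e-05
20 log₁₀(8.0167e-05) = -81.92 dB
∠(j2.08 + 0.37) = arctan(2.08/0.37) = 79.91°
∠(j2.08 + 24) = arctan(2.08/24) = 4.95°
∠(j2.08 + 625) = arctan(2.08/625) = 0.19°
∠L(j2.08) = − (79.91° + 4.95° + 0.19°) = -85.06°

|L| = -81.9 dB, ∠L = -85.1°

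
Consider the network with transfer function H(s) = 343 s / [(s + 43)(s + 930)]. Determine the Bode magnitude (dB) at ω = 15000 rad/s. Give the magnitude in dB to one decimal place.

-32.8 dB

|j15000| = 1.5e+04
|j15000 + 43| = √(15000² + 43²) = 1.5e+04
|j15000 + 930| = √(15000² + 930²) = 1.503e+04
|H(j15000)| = 343 × 1.5e+04 / (1.5e+04 × 1.503e+04) = 0.022823
20 log₁₀(0.022823) = -32.83 dB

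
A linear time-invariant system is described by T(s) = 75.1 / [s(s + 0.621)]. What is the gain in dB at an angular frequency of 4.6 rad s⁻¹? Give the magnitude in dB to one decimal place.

10.9 dB

|j4.6 + 0.621| = √(4.6² + 0.621²) = 4.642
|j4.6| = 4.6
|T(j4.6)| = 75.1 / (4.642 × 4.6) = 3.5172
20 log₁₀(3.5172) = 10.92 dB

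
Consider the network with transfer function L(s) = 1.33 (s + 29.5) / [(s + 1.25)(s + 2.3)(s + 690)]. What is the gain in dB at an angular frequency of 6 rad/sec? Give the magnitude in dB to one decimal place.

|j6 + 29.5| = √(6² + 29.5²) = 30.1
|j6 + 1.25| = √(6² + 1.25²) = 6.129
|j6 + 2.3| = √(6² + 2.3²) = 6.426
|j6 + 690| = √(6² + 690²) = 690
|L(j6)| = 1.33 × 30.1 / (6.129 × 6.426 × 690) = 0.0014734
20 log₁₀(0.0014734) = -56.63 dB

-56.6 dB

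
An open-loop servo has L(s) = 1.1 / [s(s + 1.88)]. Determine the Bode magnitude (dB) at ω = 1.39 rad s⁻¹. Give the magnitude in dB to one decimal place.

|j1.39 + 1.88| = √(1.39² + 1.88²) = 2.338
|j1.39| = 1.39
|L(j1.39)| = 1.1 / (2.338 × 1.39) = 0.33847
20 log₁₀(0.33847) = -9.41 dB

-9.4 dB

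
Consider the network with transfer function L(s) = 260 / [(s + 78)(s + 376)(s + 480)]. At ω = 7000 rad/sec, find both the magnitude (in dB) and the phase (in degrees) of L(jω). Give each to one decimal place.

|L| = -182.4 dB, ∠L = -262.4 deg

|j7000 + 78| = √(7000² + 78²) = 7000
|j7000 + 376| = √(7000² + 376²) = 7010
|j7000 + 480| = √(7000² + 480²) = 7016
|L(j7000)| = 260 / (7000 × 7010 × 7016) = 7.5511e-10
20 log₁₀(7.5511e-10) = -182.44 dB
∠(j7000 + 78) = arctan(7000/78) = 89.36°
∠(j7000 + 376) = arctan(7000/376) = 86.93°
∠(j7000 + 480) = arctan(7000/480) = 86.08°
∠L(j7000) = − (89.36° + 86.93° + 86.08°) = -262.36°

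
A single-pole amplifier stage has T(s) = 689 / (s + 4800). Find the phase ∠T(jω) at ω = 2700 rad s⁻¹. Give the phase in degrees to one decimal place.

∠(j2700 + 4800) = arctan(2700/4800) = 29.36°
∠T(j2700) = −29.36° = -29.36°

-29.4°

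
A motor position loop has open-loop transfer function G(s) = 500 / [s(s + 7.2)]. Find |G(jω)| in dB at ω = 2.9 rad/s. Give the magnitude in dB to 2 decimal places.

|j2.9 + 7.2| = √(2.9² + 7.2²) = 7.762
|j2.9| = 2.9
|G(j2.9)| = 500 / (7.762 × 2.9) = 22.212
20 log₁₀(22.212) = 26.932 dB

26.93 dB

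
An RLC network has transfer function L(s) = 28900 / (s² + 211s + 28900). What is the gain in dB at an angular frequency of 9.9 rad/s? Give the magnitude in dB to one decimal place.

0.0 dB

|(j9.9)² + 211(j9.9) + 28900| = |28802 + j2088.9| = 2.888e+04
|L(j9.9)| = 28900 / 2.888e+04 = 1.0008
20 log₁₀(1.0008) = 0.01 dB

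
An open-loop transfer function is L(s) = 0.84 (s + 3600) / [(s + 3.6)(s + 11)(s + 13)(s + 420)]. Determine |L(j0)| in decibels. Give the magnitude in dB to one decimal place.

-37.1 dB

L(0) = 0.84 × 3600 / (3.6 × 11 × 13 × 420) = 0.013986
20 log₁₀(0.013986) = -37.09 dB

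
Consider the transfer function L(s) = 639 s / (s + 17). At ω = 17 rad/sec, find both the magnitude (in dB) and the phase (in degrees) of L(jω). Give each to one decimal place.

|j17| = 17
|j17 + 17| = √(17² + 17²) = 24.04
|L(j17)| = 639 × 17 / 24.04 = 451.84
20 log₁₀(451.84) = 53.10 dB
∠(j17) = 90.00°
∠(j17 + 17) = arctan(17/17) = 45.00°
∠L(j17) = 90.00° − 45.00° = 45.00°

|L| = 53.1 dB, ∠L = 45.0°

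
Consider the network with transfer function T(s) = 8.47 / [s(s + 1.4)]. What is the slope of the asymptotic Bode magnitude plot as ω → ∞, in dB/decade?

With 0 zeros and 2 poles, the high-frequency asymptotic slope is 20 × (0 − 2) = -40 dB/decade.

-40 dB/decade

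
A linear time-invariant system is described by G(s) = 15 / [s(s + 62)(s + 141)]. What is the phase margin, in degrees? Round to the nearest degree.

90°

Gain crossover: |G(jω)| = 1 at ω ≈ 0.00172 rad s⁻¹.
∠G(j0.00172) = −90° − arctan(0.00172/62) − arctan(0.00172/141) ≈ -90.00°
PM = 180° + (-90.00°) = 90.00°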